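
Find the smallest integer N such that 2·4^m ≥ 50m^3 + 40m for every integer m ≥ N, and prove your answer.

At m = 6: 8192 < 11040, so the inequality fails and N ≥ 7. We prove 2·4^m ≥ 50m^3 + 40m for all m ≥ 7.
When m = 7: 2·4^m = 32768 and 50m^3 + 40m = 17430, so 32768 ≥ 17430.
Inductive step: suppose the statement holds for some i ≥ 7, so 2·4^i ≥ 50i^3 + 40i.
Then 2·4^(i + 1) = 4·(2·4^i) ≥ 4·(50i^3 + 40i).
Also, for i ≥ 7 we have 4·(50i^3 + 40i) ≥ 50(i+1)^3 + 40(i+1), since 4·(50i^3 + 40i) − (50(i+1)^3 + 40(i+1)) = 150i^3 - 150i^2 - 30i - 90, which is nonnegative for all i ≥ 7.
Combining, 2·4^(i + 1) ≥ 50(i+1)^3 + 40(i+1).
By the principle of mathematical induction, the result holds for all m ≥ 7.
Hence the smallest such N is 7.

N = 7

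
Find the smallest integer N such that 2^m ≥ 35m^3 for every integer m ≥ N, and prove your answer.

At m = 17: 131072 < 171955, so the inequality fails and N ≥ 18. We prove 2^m ≥ 35m^3 for all m ≥ 18.
Base step (m = 18): 2^m = 262144 and 35m^3 = 204120, so 262144 ≥ 204120.
Inductive step: assume the claim holds for m = i, so 2^i ≥ 35i^3.
Then 2^(i + 1) = 2·(2^i) ≥ 2·(35i^3).
Also, for i ≥ 18 we have 2·(35i^3) ≥ 35(i+1)^3, since 2 ≥ (1 + 1/i)^3 for all i ≥ 18.
Combining, 2^(i + 1) ≥ 35(i+1)^3.
This completes the induction.
Hence the smallest such N is 18.

N = 18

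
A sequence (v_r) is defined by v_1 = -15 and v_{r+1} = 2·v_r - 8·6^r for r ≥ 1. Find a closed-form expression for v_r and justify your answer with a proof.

v_r = -3·2^(r - 1) - 2·6^r

Computing the first terms: v_1 = -15, v_2 = -78, v_3 = -444. This suggests v_r = -3·2^(r - 1) - 2·6^r.
When r = 1: the formula gives -15 = -15 = v_1.
Inductive step: assume the claim holds for r = j, so v_j = -3·2^(j - 1) - 2·6^j.
Then v_{j+1} = 2·v_j - 8·6^j = 2·(-3·2^(j - 1) - 2·6^j) - 8·6^j = -3·2^j - 2·6^(j + 1) = -3·2^((j+1) - 1) - 2·6^(j+1),
which is the claimed formula at r = j+1.
By the principle of mathematical induction, the result holds for all r ≥ 1.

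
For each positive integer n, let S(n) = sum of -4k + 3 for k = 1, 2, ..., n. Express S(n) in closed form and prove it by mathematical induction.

We claim S(n) = -n(2n - 1) for all n ≥ 1.
Base step (n = 1): S(1) = -1, and the closed form gives -1. They agree.
Suppose the result is true for n = k, so S(k) = k(-2k + 1).
Then S(k+1) = S(k) + (-4k - 1) = (k(-2k + 1)) + (-4k - 1).
Simplifying, S(k+1) = -(k + 1)(2k + 1) = -(k+1)(2(k+1) - 1),
which is the closed form with n = k+1.
By induction, the statement is established for all n ≥ 1.

S(n) = -n(2n - 1)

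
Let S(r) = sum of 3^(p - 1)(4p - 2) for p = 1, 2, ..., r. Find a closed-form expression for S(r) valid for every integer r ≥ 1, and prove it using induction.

We claim S(r) = 2·3^r(r - 1) + 2 for all r ≥ 1.
For the base case r = 1: S(1) = 2, and the closed form gives 2. They agree.
Suppose the result is true for r = p, so S(p) = 2·3^p(p - 1) + 2.
Then S(p+1) = S(p) + (3^p(4p + 2)) = (2·3^p(p - 1) + 2) + (3^p(4p + 2)).
Simplifying, S(p+1) = 6·3^p·p + 2 = 2·3^(p+1)((p+1) - 1) + 2,
which is the closed form with r = p+1.
Hence, by induction on r, the claim holds for every r ≥ 1.

S(r) = 2·3^r(r - 1) + 2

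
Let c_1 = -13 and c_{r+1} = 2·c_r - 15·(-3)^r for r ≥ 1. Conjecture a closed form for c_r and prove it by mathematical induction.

Computing the first terms: c_1 = -13, c_2 = 19, c_3 = -97. This suggests c_r = -(-3)^(r + 1) - 2^(r + 1).
For the base case r = 1: the formula gives -13 = -13 = c_1.
For the inductive step, assume it holds for an arbitrary j ≥ 1, so c_j = -(-3)^(j + 1) - 2^(j + 1).
Then c_{j+1} = 2·c_j - 15·(-3)^j = 2·(-(-3)^(j + 1) - 2^(j + 1)) - 15·(-3)^j = -(-3)^(j + 2) - 2^(j + 2) = -(-3)^((j+1) + 1) - 2^((j+1) + 1),
which is the claimed formula at r = j+1.
This completes the induction.

c_r = -(-3)^(r + 1) - 2^(r + 1)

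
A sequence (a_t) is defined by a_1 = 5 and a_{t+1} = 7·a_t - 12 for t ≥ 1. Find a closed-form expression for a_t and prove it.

Computing the first terms: a_1 = 5, a_2 = 23, a_3 = 149. This suggests a_t = 3·7^(t - 1) + 2.
When t = 1: the formula gives 5 = 5 = a_1.
For the inductive step, assume it holds for an arbitrary i ≥ 1, so a_i = 3·7^(i - 1) + 2.
Then a_{i+1} = 7·a_i - 12 = 7·(3·7^(i - 1) + 2) - 12 = 3·7^i + 2 = 3·7^((i+1) - 1) + 2,
which is the claimed formula at t = i+1.
By the principle of mathematical induction, the result holds for all t ≥ 1.

a_t = 3·7^(t - 1) + 2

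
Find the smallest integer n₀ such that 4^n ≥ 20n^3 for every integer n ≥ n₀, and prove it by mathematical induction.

At n = 6: 4096 < 4320, so the inequality fails and n₀ ≥ 7. We prove 4^n ≥ 20n^3 for all n ≥ 7.
Base case (n = 7): 4^n = 16384 and 20n^3 = 6860, so 16384 ≥ 6860.
Inductive step: assume the claim holds for n = r, so 4^r ≥ 20r^3.
Then 4^(r + 1) = 4·(4^r) ≥ 4·(20r^3).
Also, for r ≥ 7 we have 4·(20r^3) ≥ 20(r+1)^3, since 4 ≥ (1 + 1/r)^3 for all r ≥ 7.
Combining, 4^(r + 1) ≥ 20(r+1)^3.
By induction, the statement is established for all n ≥ 7.
Hence the smallest such n₀ is 7.

n₀ = 7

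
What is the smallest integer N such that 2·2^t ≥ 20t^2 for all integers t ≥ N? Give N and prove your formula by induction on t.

N = 10

At t = 9: 1024 < 1620, so the inequality fails and N ≥ 10. We prove 2·2^t ≥ 20t^2 for all t ≥ 10.
For the base case t = 10: 2·2^t = 2048 and 20t^2 = 2000, so 2048 ≥ 2000.
Inductive step: assume the claim holds for t = k, so 2·2^k ≥ 20k^2.
Then 2·2^(k + 1) = 2·(2·2^k) ≥ 2·(20k^2).
Also, for k ≥ 10 we have 2·(20k^2) ≥ 20(k+1)^2, since 2 ≥ (1 + 1/k)^2 for all k ≥ 10.
Combining, 2·2^(k + 1) ≥ 20(k+1)^2.
This completes the induction.
Hence the smallest such N is 10.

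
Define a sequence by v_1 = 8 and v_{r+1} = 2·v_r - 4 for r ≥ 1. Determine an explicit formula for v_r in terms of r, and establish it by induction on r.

Computing the first terms: v_1 = 8, v_2 = 12, v_3 = 20. This suggests v_r = 2^(r + 1) + 4.
When r = 1: the formula gives 8 = 8 = v_1.
Inductive step: suppose the statement holds for some j ≥ 1, so v_j = 2^(j + 1) + 4.
Then v_{j+1} = 2·v_j - 4 = 2·(2^(j + 1) + 4) - 4 = 2^(j + 2) + 4 = 2^((j+1) + 1) + 4,
which is the claimed formula at r = j+1.
By induction, the statement is established for all r ≥ 1.

v_r = 2^(r + 1) + 4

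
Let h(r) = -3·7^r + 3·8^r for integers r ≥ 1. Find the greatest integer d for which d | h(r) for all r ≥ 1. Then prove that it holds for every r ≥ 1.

d = 3

Computing the first values: h(1) = 3 and h(2) = 45; gcd(3, 45) = 3, so d ≤ 3.
We prove 3 | -3·7^r + 3·8^r for all r ≥ 1 by induction on r.
For the base case r = 1: h(1) = 3 = 3·(1), so 3 | h(1).
For the inductive step, assume it holds for an arbitrary k ≥ 1, i.e. 3 | h(k). Then
h(k+1) − 8·h(k) = (-3·7^(k+1) + 3·8^(k+1)) − 8·(-3·7^k + 3·8^k) = (-3)·7^k·(7 − 8) = (3)·7^k. Since 3 | h(k) by the inductive hypothesis, 3 | 8·h(k); and 3 | 3 since 3 = 3·1. Therefore 3 | h(k+1).
By induction, the statement is established for all r ≥ 1.
Therefore the largest such d is 3.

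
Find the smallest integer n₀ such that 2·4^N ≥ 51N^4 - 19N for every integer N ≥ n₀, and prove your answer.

At N = 8: 131072 < 208744, so the inequality fails and n₀ ≥ 9. We prove 2·4^N ≥ 51N^4 - 19N for all N ≥ 9.
For the base case N = 9: 2·4^N = 524288 and 51N^4 - 19N = 334440, so 524288 ≥ 334440.
Inductive step: suppose the statement holds for some i ≥ 9, so 2·4^i ≥ 51i^4 - 19i.
Then 2·4^(i + 1) = 4·(2·4^i) ≥ 4·(51i^4 - 19i).
Also, for i ≥ 9 we have 4·(51i^4 - 19i) ≥ 51(i+1)^4 - 19(i+1), since 4·(51i^4 - 19i) − (51(i+1)^4 - 19(i+1)) = 153i^4 - 204i^3 - 306i^2 - 261i - 32, which is nonnegative for all i ≥ 9.
Combining, 2·4^(i + 1) ≥ 51(i+1)^4 - 19(i+1).
By induction, the statement is established for all N ≥ 9.
Hence the smallest such n₀ is 9.

n₀ = 9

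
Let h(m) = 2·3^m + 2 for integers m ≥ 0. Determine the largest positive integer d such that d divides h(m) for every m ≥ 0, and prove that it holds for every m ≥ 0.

Computing the first values: h(0) = 4 and h(1) = 8; gcd(4, 8) = 4, so d ≤ 4.
We prove 4 | 2·3^m + 2 for all m ≥ 0 by induction on m.
Base step (m = 0): h(0) = 4 = 4·(1), so 4 | h(0).
For the inductive step, assume it holds for an arbitrary p ≥ 0, i.e. 4 | h(p). Then
h(p+1) = 2·3^(p+1) + 2 = 3·(2·3^p + 2) - 4 = 3·h(p) - 4. The first term is divisible by 4 by the inductive hypothesis, and -4 is divisible by 4. Hence 4 | h(p+1).
By induction, the statement is established for all m ≥ 0.
Therefore the largest such d is 4.

d = 4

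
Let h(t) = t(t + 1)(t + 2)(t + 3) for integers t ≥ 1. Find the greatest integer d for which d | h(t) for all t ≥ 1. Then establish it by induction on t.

Computing the first values: h(1) = 24 and h(2) = 120; gcd(24, 120) = 24, so d ≤ 24.
We prove 24 | t(t + 1)(t + 2)(t + 3) for all t ≥ 1 by induction on t.
Base step (t = 1): h(1) = 24 = 24·(1), so 24 | h(1).
For the inductive step, assume it holds for an arbitrary i ≥ 1, i.e. 24 | h(i). Then
h(i+1) − h(i) = (i+1)·(i+2)·(i+3)·(i+4) − i·(i+1)·(i+2)·(i+3) = (i+1)·(i+2)·(i+3)·[(i+4) − i] = 4·(i+1)·(i+2)·(i+3). The product of 3 consecutive integers is divisible by (3)! = 6, so h(i+1) − h(i) is divisible by 4·6 = 24. By the inductive hypothesis 24 | h(i), hence 24 | h(i+1).
Hence, by induction on t, the claim holds for every t ≥ 1.
Therefore the largest such d is 24.

d = 24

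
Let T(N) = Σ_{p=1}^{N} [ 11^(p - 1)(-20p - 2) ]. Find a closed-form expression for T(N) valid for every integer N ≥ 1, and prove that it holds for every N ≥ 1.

T(N) = -2·11^N·N

We claim T(N) = -2·11^N·N for all N ≥ 1.
When N = 1: T(1) = -22, and the closed form gives -22. They agree.
Inductive step: suppose the statement holds for some p ≥ 1, so T(p) = -2·11^p·p.
Then T(p+1) = T(p) + (11^p(-20p - 22)) = (-2·11^p·p) + (11^p(-20p - 22)).
Simplifying, T(p+1) = 22·11^p(-p - 1) = -2·11^(p+1)·(p+1),
which is the closed form with N = p+1.
By the principle of mathematical induction, the result holds for all N ≥ 1.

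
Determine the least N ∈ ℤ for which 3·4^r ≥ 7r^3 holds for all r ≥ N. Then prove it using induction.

N = 3

At r = 2: 48 < 56, so the inequality fails and N ≥ 3. We prove 3·4^r ≥ 7r^3 for all r ≥ 3.
For the base case r = 3: 3·4^r = 192 and 7r^3 = 189, so 192 ≥ 189.
Inductive step: assume the claim holds for r = p, so 3·4^p ≥ 7p^3.
Then 3·4^(p + 1) = 4·(3·4^p) ≥ 4·(7p^3).
Also, for p ≥ 3 we have 4·(7p^3) ≥ 7(p+1)^3, since 4 ≥ (1 + 1/p)^3 for all p ≥ 3.
Combining, 3·4^(p + 1) ≥ 7(p+1)^3.
This completes the induction.
Hence the smallest such N is 3.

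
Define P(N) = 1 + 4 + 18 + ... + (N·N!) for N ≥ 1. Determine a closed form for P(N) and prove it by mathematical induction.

We claim P(N) = (N + 1)! - 1 for all N ≥ 1.
Base case (N = 1): P(1) = 1, and the closed form gives 1. They agree.
Suppose the result is true for N = m, so P(m) = (m + 1)! - 1.
Then P(m+1) = P(m) + ((m + 1)(m + 1)!) = ((m + 1)! - 1) + ((m + 1)(m + 1)!).
Simplifying, P(m+1) = ((m+1) + 1)! - 1,
which is the closed form with N = m+1.
Hence, by induction on N, the claim holds for every N ≥ 1.

P(N) = (N + 1)! - 1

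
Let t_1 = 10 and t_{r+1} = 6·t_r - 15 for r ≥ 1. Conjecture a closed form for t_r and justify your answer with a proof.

t_r = 7·6^(r - 1) + 3

Computing the first terms: t_1 = 10, t_2 = 45, t_3 = 255. This suggests t_r = 7·6^(r - 1) + 3.
Base case (r = 1): the formula gives 10 = 10 = t_1.
Inductive step: assume the claim holds for r = j, so t_j = 7·6^(j - 1) + 3.
Then t_{j+1} = 6·t_j - 15 = 6·(7·6^(j - 1) + 3) - 15 = 7·6^j + 3 = 7·6^((j+1) - 1) + 3,
which is the claimed formula at r = j+1.
By induction, the statement is established for all r ≥ 1.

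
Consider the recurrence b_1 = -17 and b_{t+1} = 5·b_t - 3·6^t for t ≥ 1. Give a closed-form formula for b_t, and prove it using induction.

Computing the first terms: b_1 = -17, b_2 = -103, b_3 = -623. This suggests b_t = 5^(t - 1) - 3·6^t.
When t = 1: the formula gives -17 = -17 = b_1.
Inductive step: assume the claim holds for t = k, so b_k = 5^(k - 1) - 3·6^k.
Then b_{k+1} = 5·b_k - 3·6^k = 5·(5^(k - 1) - 3·6^k) - 3·6^k = 5^k - 3·6^(k + 1) = 5^((k+1) - 1) - 3·6^(k+1),
which is the claimed formula at t = k+1.
This completes the induction.

b_t = 5^(t - 1) - 3·6^t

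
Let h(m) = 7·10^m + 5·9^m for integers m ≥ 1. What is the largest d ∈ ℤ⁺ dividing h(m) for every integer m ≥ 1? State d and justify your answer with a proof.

d = 5

Computing the first values: h(1) = 115 and h(2) = 1105; gcd(115, 1105) = 5, so d ≤ 5.
We prove 5 | 7·10^m + 5·9^m for all m ≥ 1 by induction on m.
For the base case m = 1: h(1) = 115 = 5·(23), so 5 | h(1).
Inductive step: assume the claim holds for m = p, i.e. 5 | h(p). Then
h(p+1) − 10·h(p) = (7·10^(p+1) + 5·9^(p+1)) − 10·(7·10^p + 5·9^p) = (5)·9^p·(9 − 10) = (-5)·9^p. Since 5 | h(p) by the inductive hypothesis, 5 | 10·h(p); and 5 | -5 since -5 = 5·-1. Therefore 5 | h(p+1).
By the principle of mathematical induction, the result holds for all m ≥ 1.
Therefore the largest such d is 5.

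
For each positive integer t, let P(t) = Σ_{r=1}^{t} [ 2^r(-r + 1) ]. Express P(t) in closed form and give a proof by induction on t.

We claim P(t) = 2·2^t(-t + 2) - 4 for all t ≥ 1.
For the base case t = 1: P(1) = 0, and the closed form gives 0. They agree.
Inductive step: suppose the statement holds for some r ≥ 1, so P(r) = 2·2^r(-r + 2) - 4.
Then P(r+1) = P(r) + (-2^(r + 1)r) = (2·2^r(-r + 2) - 4) + (-2^(r + 1)r).
Simplifying, P(r+1) = -4·2^r·r + 4·2^r - 4 = 2·2^(r+1)(-(r+1) + 2) - 4,
which is the closed form with t = r+1.
By the principle of mathematical induction, the result holds for all t ≥ 1.

P(t) = 2·2^t(-t + 2) - 4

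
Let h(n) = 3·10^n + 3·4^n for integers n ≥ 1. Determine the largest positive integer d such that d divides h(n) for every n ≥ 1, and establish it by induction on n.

Computing the first values: h(1) = 42 and h(2) = 348; gcd(42, 348) = 6, so d ≤ 6.
We prove 6 | 3·10^n + 3·4^n for all n ≥ 1 by induction on n.
For the base case n = 1: h(1) = 42 = 6·(7), so 6 | h(1).
Inductive step: suppose the statement holds for some i ≥ 1, i.e. 6 | h(i). Then
h(i+1) − 10·h(i) = (3·10^(i+1) + 3·4^(i+1)) − 10·(3·10^i + 3·4^i) = (3)·4^i·(4 − 10) = (-18)·4^i. Since 6 | h(i) by the inductive hypothesis, 6 | 10·h(i); and 6 | -18 since -18 = 6·-3. Therefore 6 | h(i+1).
This completes the induction.
Therefore the largest such d is 6.

d = 6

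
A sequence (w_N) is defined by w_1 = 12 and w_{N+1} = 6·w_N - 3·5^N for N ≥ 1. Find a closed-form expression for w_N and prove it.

w_N = 3·5^N - 3·6^(N - 1)

Computing the first terms: w_1 = 12, w_2 = 57, w_3 = 267. This suggests w_N = 3·5^N - 3·6^(N - 1).
When N = 1: the formula gives 12 = 12 = w_1.
Suppose the result is true for N = p, so w_p = 3·5^p - 3·6^(p - 1).
Then w_{p+1} = 6·w_p - 3·5^p = 6·(3·5^p - 3·6^(p - 1)) - 3·5^p = 3·5^(p + 1) - 3·6^p = 3·5^(p+1) - 3·6^((p+1) - 1),
which is the claimed formula at N = p+1.
By induction, the statement is established for all N ≥ 1.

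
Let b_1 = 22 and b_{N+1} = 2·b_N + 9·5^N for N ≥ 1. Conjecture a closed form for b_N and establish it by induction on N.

b_N = 7·2^(N - 1) + 3·5^N

Computing the first terms: b_1 = 22, b_2 = 89, b_3 = 403. This suggests b_N = 7·2^(N - 1) + 3·5^N.
For the base case N = 1: the formula gives 22 = 22 = b_1.
Inductive step: assume the claim holds for N = r, so b_r = 7·2^(r - 1) + 3·5^r.
Then b_{r+1} = 2·b_r + 9·5^r = 2·(7·2^(r - 1) + 3·5^r) + 9·5^r = 7·2^r + 3·5^(r + 1) = 7·2^((r+1) - 1) + 3·5^(r+1),
which is the claimed formula at N = r+1.
By induction, the statement is established for all N ≥ 1.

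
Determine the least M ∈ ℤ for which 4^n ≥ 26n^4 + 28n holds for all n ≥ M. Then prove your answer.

At n = 8: 65536 < 106720, so the inequality fails and M ≥ 9. We prove 4^n ≥ 26n^4 + 28n for all n ≥ 9.
Base case (n = 9): 4^n = 262144 and 26n^4 + 28n = 170838, so 262144 ≥ 170838.
For the inductive step, assume it holds for an arbitrary k ≥ 9, so 4^k ≥ 26k^4 + 28k.
Then 4^(k + 1) = 4·(4^k) ≥ 4·(26k^4 + 28k).
Also, for k ≥ 9 we have 4·(26k^4 + 28k) ≥ 26(k+1)^4 + 28(k+1), since 4·(26k^4 + 28k) − (26(k+1)^4 + 28(k+1)) = 78k^4 - 104k^3 - 156k^2 - 20k - 54, which is nonnegative for all k ≥ 9.
Combining, 4^(k + 1) ≥ 26(k+1)^4 + 28(k+1).
By induction, the statement is established for all n ≥ 9.
Hence the smallest such M is 9.

M = 9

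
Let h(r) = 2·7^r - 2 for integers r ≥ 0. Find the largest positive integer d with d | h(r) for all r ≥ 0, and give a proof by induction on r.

Computing the first values: h(0) = 0 and h(1) = 12; gcd(0, 12) = 12, so d ≤ 12.
We prove 12 | 2·7^r - 2 for all r ≥ 0 by induction on r.
Base step (r = 0): h(0) = 0 = 12·(0), so 12 | h(0).
Suppose the result is true for r = p, i.e. 12 | h(p). Then
h(p+1) = 2·7^(p+1) - 2 = 7·(2·7^p - 2) + 12 = 7·h(p) + 12. The first term is divisible by 12 by the inductive hypothesis, and 12 is divisible by 12. Hence 12 | h(p+1).
By the principle of mathematical induction, the result holds for all r ≥ 0.
Therefore the largest such d is 12.

d = 12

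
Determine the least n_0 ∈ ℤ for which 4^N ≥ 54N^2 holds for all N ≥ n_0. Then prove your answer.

At N = 5: 1024 < 1350, so the inequality fails and n_0 ≥ 6. We prove 4^N ≥ 54N^2 for all N ≥ 6.
When N = 6: 4^N = 4096 and 54N^2 = 1944, so 4096 ≥ 1944.
Suppose the result is true for N = k, so 4^k ≥ 54k^2.
Then 4^(k + 1) = 4·(4^k) ≥ 4·(54k^2).
Also, for k ≥ 6 we have 4·(54k^2) ≥ 54(k+1)^2, since 4 ≥ (1 + 1/k)^2 for all k ≥ 6.
Combining, 4^(k + 1) ≥ 54(k+1)^2.
By the principle of mathematical induction, the result holds for all N ≥ 6.
Hence the smallest such n_0 is 6.

n_0 = 6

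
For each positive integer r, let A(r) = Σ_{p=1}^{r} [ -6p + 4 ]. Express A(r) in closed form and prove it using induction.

We claim A(r) = -r(3r - 1) for all r ≥ 1.
When r = 1: A(1) = -2, and the closed form gives -2. They agree.
For the inductive step, assume it holds for an arbitrary p ≥ 1, so A(p) = p(-3p + 1).
Then A(p+1) = A(p) + (-6p - 2) = (p(-3p + 1)) + (-6p - 2).
Simplifying, A(p+1) = -(p + 1)(3p + 2) = -(p+1)(3(p+1) - 1),
which is the closed form with r = p+1.
This completes the induction.

A(r) = -r(3r - 1)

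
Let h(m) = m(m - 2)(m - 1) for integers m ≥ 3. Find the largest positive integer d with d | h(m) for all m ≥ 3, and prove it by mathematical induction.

Computing the first values: h(3) = 6 and h(4) = 24; gcd(6, 24) = 6, so d ≤ 6.
We prove 6 | m(m - 2)(m - 1) for all m ≥ 3 by induction on m.
For the base case m = 3: h(3) = 6 = 6·(1), so 6 | h(3).
Inductive step: suppose the statement holds for some i ≥ 3, i.e. 6 | h(i). Then
h(i+1) − h(i) = (i-1)·i·(i+1) − (i-2)·(i-1)·i = (i-1)·i·[(i+1) − (i-2)] = 3·(i-1)·i. The product of 2 consecutive integers is divisible by (2)! = 2, so h(i+1) − h(i) is divisible by 3·2 = 6. By the inductive hypothesis 6 | h(i), hence 6 | h(i+1).
By induction, the statement is established for all m ≥ 3.
Therefore the largest such d is 6.

d = 6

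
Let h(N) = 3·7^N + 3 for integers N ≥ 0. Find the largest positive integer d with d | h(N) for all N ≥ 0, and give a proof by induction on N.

Computing the first values: h(0) = 6 and h(1) = 24; gcd(6, 24) = 6, so d ≤ 6.
We prove 6 | 3·7^N + 3 for all N ≥ 0 by induction on N.
Base case (N = 0): h(0) = 6 = 6·(1), so 6 | h(0).
Suppose the result is true for N = p, i.e. 6 | h(p). Then
h(p+1) = 3·7^(p+1) + 3 = 7·(3·7^p + 3) - 18 = 7·h(p) - 18. The first term is divisible by 6 by the inductive hypothesis, and -18 is divisible by 6. Hence 6 | h(p+1).
By the principle of mathematical induction, the result holds for all N ≥ 0.
Therefore the largest such d is 6.

d = 6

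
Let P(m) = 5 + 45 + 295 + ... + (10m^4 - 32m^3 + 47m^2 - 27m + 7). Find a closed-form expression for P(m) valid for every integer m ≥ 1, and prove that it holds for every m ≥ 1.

We claim P(m) = m(2m^4 - 3m^3 + 3m^2 + 2m + 1) for all m ≥ 1.
When m = 1: P(1) = 5, and the closed form gives 5. They agree.
Inductive step: suppose the statement holds for some j ≥ 1, so P(j) = j(2j^4 - 3j^3 + 3j^2 + 2j + 1).
Then P(j+1) = P(j) + (10j^4 + 8j^3 + 11j^2 + 11j + 5) = (j(2j^4 - 3j^3 + 3j^2 + 2j + 1)) + (10j^4 + 8j^3 + 11j^2 + 11j + 5).
Simplifying, P(j+1) = (j + 1)(2j^4 + 5j^3 + 6j^2 + 7j + 5) = (j+1)(2(j+1)^4 - 3(j+1)^3 + 3(j+1)^2 + 2(j+1) + 1),
which is the closed form with m = j+1.
This completes the induction.

P(m) = m(2m^4 - 3m^3 + 3m^2 + 2m + 1)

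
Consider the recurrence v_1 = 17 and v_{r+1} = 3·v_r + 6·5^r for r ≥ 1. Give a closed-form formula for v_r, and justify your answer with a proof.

Computing the first terms: v_1 = 17, v_2 = 81, v_3 = 393. This suggests v_r = 2·3^(r - 1) + 3·5^r.
When r = 1: the formula gives 17 = 17 = v_1.
Suppose the result is true for r = p, so v_p = 2·3^(p - 1) + 3·5^p.
Then v_{p+1} = 3·v_p + 6·5^p = 3·(2·3^(p - 1) + 3·5^p) + 6·5^p = 2·3^p + 3·5^(p + 1) = 2·3^((p+1) - 1) + 3·5^(p+1),
which is the claimed formula at r = p+1.
This completes the induction.

v_r = 2·3^(r - 1) + 3·5^r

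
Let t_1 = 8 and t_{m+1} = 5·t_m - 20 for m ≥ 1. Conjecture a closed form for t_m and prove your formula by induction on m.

t_m = 3·5^(m - 1) + 5

Computing the first terms: t_1 = 8, t_2 = 20, t_3 = 80. This suggests t_m = 3·5^(m - 1) + 5.
Base step (m = 1): the formula gives 8 = 8 = t_1.
Inductive step: suppose the statement holds for some i ≥ 1, so t_i = 3·5^(i - 1) + 5.
Then t_{i+1} = 5·t_i - 20 = 5·(3·5^(i - 1) + 5) - 20 = 3·5^i + 5 = 3·5^((i+1) - 1) + 5,
which is the claimed formula at m = i+1.
This completes the induction.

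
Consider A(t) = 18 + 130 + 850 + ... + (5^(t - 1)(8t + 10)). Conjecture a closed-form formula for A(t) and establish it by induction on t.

We claim A(t) = 2·5^t(t + 1) - 2 for all t ≥ 1.
Base step (t = 1): A(1) = 18, and the closed form gives 18. They agree.
Inductive step: assume the claim holds for t = p, so A(p) = 2·5^p(p + 1) - 2.
Then A(p+1) = A(p) + (5^p(8p + 18)) = (2·5^p(p + 1) - 2) + (5^p(8p + 18)).
Simplifying, A(p+1) = 10·5^p·p + 20·5^p - 2 = 2·5^(p+1)((p+1) + 1) - 2,
which is the closed form with t = p+1.
Hence, by induction on t, the claim holds for every t ≥ 1.

A(t) = 2·5^t(t + 1) - 2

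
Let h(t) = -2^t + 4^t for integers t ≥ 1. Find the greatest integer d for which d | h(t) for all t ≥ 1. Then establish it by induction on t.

Computing the first values: h(1) = 2 and h(2) = 12; gcd(2, 12) = 2, so d ≤ 2.
We prove 2 | -2^t + 4^t for all t ≥ 1 by induction on t.
Base step (t = 1): h(1) = 2 = 2·(1), so 2 | h(1).
Inductive step: assume the claim holds for t = p, i.e. 2 | h(p). Then
4^{p+1} − 2^{p+1} = 4·4^p − 2·2^p = 4·(4^p − 2^p) + (2)·2^p. The first term is divisible by 2 by the inductive hypothesis, and the second term (2)·2^p is divisible by 2 since 2 | 2. Hence 2 | h(p+1).
By the principle of mathematical induction, the result holds for all t ≥ 1.
Therefore the largest such d is 2.

d = 2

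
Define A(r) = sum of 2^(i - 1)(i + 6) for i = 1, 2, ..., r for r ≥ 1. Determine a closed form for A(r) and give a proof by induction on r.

We claim A(r) = 2^r(r + 5) - 5 for all r ≥ 1.
Base case (r = 1): A(1) = 7, and the closed form gives 7. They agree.
Inductive step: assume the claim holds for r = i, so A(i) = 2^i(i + 5) - 5.
Then A(i+1) = A(i) + (2^i(i + 7)) = (2^i(i + 5) - 5) + (2^i(i + 7)).
Simplifying, A(i+1) = 2·2^i·i + 12·2^i - 5 = 2^(i+1)((i+1) + 5) - 5,
which is the closed form with r = i+1.
This completes the induction.

A(r) = 2^r(r + 5) - 5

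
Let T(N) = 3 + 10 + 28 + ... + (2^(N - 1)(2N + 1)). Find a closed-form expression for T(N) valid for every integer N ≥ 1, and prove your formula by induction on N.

T(N) = 2^N(2N - 1) + 1

We claim T(N) = 2^N(2N - 1) + 1 for all N ≥ 1.
For the base case N = 1: T(1) = 3, and the closed form gives 3. They agree.
Suppose the result is true for N = j, so T(j) = 2^j(2j - 1) + 1.
Then T(j+1) = T(j) + (2^j(2j + 3)) = (2^j(2j - 1) + 1) + (2^j(2j + 3)).
Simplifying, T(j+1) = 2^(j + 1) + 2^(j + 2)j + 1 = 2^(j+1)(2(j+1) - 1) + 1,
which is the closed form with N = j+1.
By induction, the statement is established for all N ≥ 1.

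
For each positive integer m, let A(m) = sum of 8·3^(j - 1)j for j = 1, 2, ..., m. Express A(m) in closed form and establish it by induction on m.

A(m) = 2·3^m(2m - 1) + 2

We claim A(m) = 2·3^m(2m - 1) + 2 for all m ≥ 1.
For the base case m = 1: A(1) = 8, and the closed form gives 8. They agree.
Inductive step: assume the claim holds for m = j, so A(j) = 2·3^j(2j - 1) + 2.
Then A(j+1) = A(j) + (8·3^j(j + 1)) = (2·3^j(2j - 1) + 2) + (8·3^j(j + 1)).
Simplifying, A(j+1) = 12·3^j·j + 6·3^j + 2 = 2·3^(j+1)(2(j+1) - 1) + 2,
which is the closed form with m = j+1.
Hence, by induction on m, the claim holds for every m ≥ 1.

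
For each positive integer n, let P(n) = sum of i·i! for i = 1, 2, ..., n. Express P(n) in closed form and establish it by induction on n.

P(n) = (n + 1)n! - 1

We claim P(n) = (n + 1)n! - 1 for all n ≥ 1.
Base case (n = 1): P(1) = 1, and the closed form gives 1. They agree.
Suppose the result is true for n = i, so P(i) = (i + 1)i! - 1.
Then P(i+1) = P(i) + ((i + 1)(i + 1)!) = ((i + 1)i! - 1) + ((i + 1)(i + 1)!).
Simplifying, P(i+1) = ((i+1) + 1)(i+1)! - 1,
which is the closed form with n = i+1.
This completes the induction.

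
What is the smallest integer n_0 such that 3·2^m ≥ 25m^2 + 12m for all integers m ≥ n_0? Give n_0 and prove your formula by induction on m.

At m = 9: 1536 < 2133, so the inequality fails and n_0 ≥ 10. We prove 3·2^m ≥ 25m^2 + 12m for all m ≥ 10.
For the base case m = 10: 3·2^m = 3072 and 25m^2 + 12m = 2620, so 3072 ≥ 2620.
Inductive step: suppose the statement holds for some r ≥ 10, so 3·2^r ≥ 25r^2 + 12r.
Then 3·2^(r + 1) = 2·(3·2^r) ≥ 2·(25r^2 + 12r).
Also, for r ≥ 10 we have 2·(25r^2 + 12r) ≥ 25(r+1)^2 + 12(r+1), since 2·(25r^2 + 12r) − (25(r+1)^2 + 12(r+1)) = 25r^2 - 38r - 37, which is nonnegative for all r ≥ 10.
Combining, 3·2^(r + 1) ≥ 25(r+1)^2 + 12(r+1).
By induction, the statement is established for all m ≥ 10.
Hence the smallest such n_0 is 10.

n_0 = 10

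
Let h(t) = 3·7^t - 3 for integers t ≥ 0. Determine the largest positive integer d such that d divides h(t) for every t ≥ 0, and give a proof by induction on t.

d = 18

Computing the first values: h(0) = 0 and h(1) = 18; gcd(0, 18) = 18, so d ≤ 18.
We prove 18 | 3·7^t - 3 for all t ≥ 0 by induction on t.
Base step (t = 0): h(0) = 0 = 18·(0), so 18 | h(0).
For the inductive step, assume it holds for an arbitrary k ≥ 0, i.e. 18 | h(k). Then
h(k+1) = 3·7^(k+1) - 3 = 7·(3·7^k - 3) + 18 = 7·h(k) + 18. The first term is divisible by 18 by the inductive hypothesis, and 18 is divisible by 18. Hence 18 | h(k+1).
By the principle of mathematical induction, the result holds for all t ≥ 0.
Therefore the largest such d is 18.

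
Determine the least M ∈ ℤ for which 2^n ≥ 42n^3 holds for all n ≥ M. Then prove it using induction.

At n = 17: 131072 < 206346, so the inequality fails and M ≥ 18. We prove 2^n ≥ 42n^3 for all n ≥ 18.
Base step (n = 18): 2^n = 262144 and 42n^3 = 244944, so 262144 ≥ 244944.
Inductive step: suppose the statement holds for some i ≥ 18, so 2^i ≥ 42i^3.
Then 2^(i + 1) = 2·(2^i) ≥ 2·(42i^3).
Also, for i ≥ 18 we have 2·(42i^3) ≥ 42(i+1)^3, since 2 ≥ (1 + 1/i)^3 for all i ≥ 18.
Combining, 2^(i + 1) ≥ 42(i+1)^3.
By induction, the statement is established for all n ≥ 18.
Hence the smallest such M is 18.

M = 18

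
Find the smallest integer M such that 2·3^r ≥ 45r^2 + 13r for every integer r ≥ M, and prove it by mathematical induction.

M = 7

At r = 6: 1458 < 1698, so the inequality fails and M ≥ 7. We prove 2·3^r ≥ 45r^2 + 13r for all r ≥ 7.
Base case (r = 7): 2·3^r = 4374 and 45r^2 + 13r = 2296, so 4374 ≥ 2296.
Inductive step: suppose the statement holds for some m ≥ 7, so 2·3^m ≥ 45m^2 + 13m.
Then 2·3^(m + 1) = 3·(2·3^m) ≥ 3·(45m^2 + 13m).
Also, for m ≥ 7 we have 3·(45m^2 + 13m) ≥ 45(m+1)^2 + 13(m+1), since 3·(45m^2 + 13m) − (45(m+1)^2 + 13(m+1)) = 90m^2 - 64m - 58, which is nonnegative for all m ≥ 7.
Combining, 2·3^(m + 1) ≥ 45(m+1)^2 + 13(m+1).
Hence, by induction on r, the claim holds for every r ≥ 7.
Hence the smallest such M is 7.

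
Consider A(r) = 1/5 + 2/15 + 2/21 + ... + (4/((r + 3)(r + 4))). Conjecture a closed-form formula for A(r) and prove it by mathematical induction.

A(r) = r/(r + 4)

We claim A(r) = r/(r + 4) for all r ≥ 1.
Base step (r = 1): A(1) = 1/5, and the closed form gives 1/5. They agree.
Inductive step: assume the claim holds for r = j, so A(j) = j/(j + 4).
Then A(j+1) = A(j) + (4/((j + 4)(j + 5))) = (j/(j + 4)) + (4/((j + 4)(j + 5))).
Simplifying, A(j+1) = (j + 1)/(j + 5) = (j+1)/((j+1) + 4),
which is the closed form with r = j+1.
By induction, the statement is established for all r ≥ 1.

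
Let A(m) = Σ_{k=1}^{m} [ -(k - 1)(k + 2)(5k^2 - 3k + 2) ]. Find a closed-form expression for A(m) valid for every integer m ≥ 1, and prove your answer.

We claim A(m) = -m(m - 1)(m^3 + 4m^2 + 3m + 2) for all m ≥ 1.
For the base case m = 1: A(1) = 0, and the closed form gives 0. They agree.
Inductive step: suppose the statement holds for some k ≥ 1, so A(k) = k(-k^4 - 3k^3 + k^2 + k + 2).
Then A(k+1) = A(k) + (k(k + 3)(3k - 5(k + 1)^2 + 1)) = (k(-k^4 - 3k^3 + k^2 + k + 2)) + (k(k + 3)(3k - 5(k + 1)^2 + 1)).
Simplifying, A(k+1) = -k(k + 1)(k^3 + 7k^2 + 14k + 10) = -(k+1)((k+1) - 1)((k+1)^3 + 4(k+1)^2 + 3(k+1) + 2),
which is the closed form with m = k+1.
By the principle of mathematical induction, the result holds for all m ≥ 1.

A(m) = -m(m - 1)(m^3 + 4m^2 + 3m + 2)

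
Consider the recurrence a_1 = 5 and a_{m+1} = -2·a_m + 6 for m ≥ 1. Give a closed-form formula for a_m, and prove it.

a_m = 3(-2)^(m - 1) + 2

Computing the first terms: a_1 = 5, a_2 = -4, a_3 = 14. This suggests a_m = 3(-2)^(m - 1) + 2.
For the base case m = 1: the formula gives 5 = 5 = a_1.
Inductive step: assume the claim holds for m = j, so a_j = 3(-2)^(j - 1) + 2.
Then a_{j+1} = -2·a_j + 6 = -2·(3(-2)^(j - 1) + 2) + 6 = 3(-2)^j + 2 = 3(-2)^((j+1) - 1) + 2,
which is the claimed formula at m = j+1.
Hence, by induction on m, the claim holds for every m ≥ 1.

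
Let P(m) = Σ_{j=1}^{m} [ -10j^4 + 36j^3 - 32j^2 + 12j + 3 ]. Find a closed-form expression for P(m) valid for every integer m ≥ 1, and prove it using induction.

We claim P(m) = -m(2m^4 - 4m^3 - 4m^2 + m - 4) for all m ≥ 1.
When m = 1: P(1) = 9, and the closed form gives 9. They agree.
For the inductive step, assume it holds for an arbitrary j ≥ 1, so P(j) = j(-2j^4 + 4j^3 + 4j^2 - j + 4).
Then P(j+1) = P(j) + (-10j^4 - 4j^3 + 16j^2 + 16j + 9) = (j(-2j^4 + 4j^3 + 4j^2 - j + 4)) + (-10j^4 - 4j^3 + 16j^2 + 16j + 9).
Simplifying, P(j+1) = -(j + 1)(2j^4 + 4j^3 - 4j^2 - 11j - 9) = -(j+1)(2(j+1)^4 - 4(j+1)^3 - 4(j+1)^2 + (j+1) - 4),
which is the closed form with m = j+1.
By induction, the statement is established for all m ≥ 1.

P(m) = -m(2m^4 - 4m^3 - 4m^2 + m - 4)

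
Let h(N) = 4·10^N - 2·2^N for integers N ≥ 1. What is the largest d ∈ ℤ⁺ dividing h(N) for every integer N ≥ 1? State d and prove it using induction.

d = 4

Computing the first values: h(1) = 36 and h(2) = 392; gcd(36, 392) = 4, so d ≤ 4.
We prove 4 | 4·10^N - 2·2^N for all N ≥ 1 by induction on N.
Base step (N = 1): h(1) = 36 = 4·(9), so 4 | h(1).
Suppose the result is true for N = p, i.e. 4 | h(p). Then
h(p+1) − 10·h(p) = (4·10^(p+1) - 2·2^(p+1)) − 10·(4·10^p - 2·2^p) = (-2)·2^p·(2 − 10) = (16)·2^p. Since 4 | h(p) by the inductive hypothesis, 4 | 10·h(p); and 4 | 16 since 16 = 4·4. Therefore 4 | h(p+1).
By the principle of mathematical induction, the result holds for all N ≥ 1.
Therefore the largest such d is 4.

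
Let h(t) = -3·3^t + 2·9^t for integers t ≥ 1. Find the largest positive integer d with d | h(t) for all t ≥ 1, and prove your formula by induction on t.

Computing the first values: h(1) = 9 and h(2) = 135; gcd(9, 135) = 9, so d ≤ 9.
We prove 9 | -3·3^t + 2·9^t for all t ≥ 1 by induction on t.
When t = 1: h(1) = 9 = 9·(1), so 9 | h(1).
Inductive step: assume the claim holds for t = j, i.e. 9 | h(j). Then
h(j+1) − 9·h(j) = (-3·3^(j+1) + 2·9^(j+1)) − 9·(-3·3^j + 2·9^j) = (-3)·3^j·(3 − 9) = (18)·3^j. Since 9 | h(j) by the inductive hypothesis, 9 | 9·h(j); and 9 | 18 since 18 = 9·2. Therefore 9 | h(j+1).
Hence, by induction on t, the claim holds for every t ≥ 1.
Therefore the largest such d is 9.

d = 9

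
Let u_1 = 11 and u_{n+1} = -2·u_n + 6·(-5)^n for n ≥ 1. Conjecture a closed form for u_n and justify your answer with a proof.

u_n = (-2)^(n - 1) - 2(-5)^n

Computing the first terms: u_1 = 11, u_2 = -52, u_3 = 254. This suggests u_n = (-2)^(n - 1) - 2(-5)^n.
Base step (n = 1): the formula gives 11 = 11 = u_1.
Suppose the result is true for n = i, so u_i = (-2)^(i - 1) - 2(-5)^i.
Then u_{i+1} = -2·u_i + 6·(-5)^i = -2·((-2)^(i - 1) - 2(-5)^i) + 6·(-5)^i = (-2)^i - 2(-5)^(i + 1) = (-2)^((i+1) - 1) - 2(-5)^(i+1),
which is the claimed formula at n = i+1.
This completes the induction.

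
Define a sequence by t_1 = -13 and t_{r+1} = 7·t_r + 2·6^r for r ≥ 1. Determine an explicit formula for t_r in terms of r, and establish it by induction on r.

t_r = -2·6^r - 7^(r - 1)

Computing the first terms: t_1 = -13, t_2 = -79, t_3 = -481. This suggests t_r = -2·6^r - 7^(r - 1).
Base case (r = 1): the formula gives -13 = -13 = t_1.
Suppose the result is true for r = m, so t_m = -2·6^m - 7^(m - 1).
Then t_{m+1} = 7·t_m + 2·6^m = 7·(-2·6^m - 7^(m - 1)) + 2·6^m = -2·6^(m + 1) - 7^m = -2·6^(m+1) - 7^((m+1) - 1),
which is the claimed formula at r = m+1.
By the principle of mathematical induction, the result holds for all r ≥ 1.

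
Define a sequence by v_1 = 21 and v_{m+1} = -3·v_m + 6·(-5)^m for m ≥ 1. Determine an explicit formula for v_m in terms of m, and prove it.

v_m = -2(-3)^m - 3(-5)^m

Computing the first terms: v_1 = 21, v_2 = -93, v_3 = 429. This suggests v_m = -2(-3)^m - 3(-5)^m.
When m = 1: the formula gives 21 = 21 = v_1.
For the inductive step, assume it holds for an arbitrary k ≥ 1, so v_k = -2(-3)^k - 3(-5)^k.
Then v_{k+1} = -3·v_k + 6·(-5)^k = -3·(-2(-3)^k - 3(-5)^k) + 6·(-5)^k = -2(-3)^(k + 1) - 3(-5)^(k + 1),
which is the claimed formula at m = k+1.
By the principle of mathematical induction, the result holds for all m ≥ 1.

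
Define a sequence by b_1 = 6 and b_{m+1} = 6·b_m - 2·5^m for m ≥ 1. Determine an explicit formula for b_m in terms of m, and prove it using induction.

b_m = 2·5^m - 4·6^(m - 1)

Computing the first terms: b_1 = 6, b_2 = 26, b_3 = 106. This suggests b_m = 2·5^m - 4·6^(m - 1).
For the base case m = 1: the formula gives 6 = 6 = b_1.
Inductive step: assume the claim holds for m = k, so b_k = 2·5^k - 4·6^(k - 1).
Then b_{k+1} = 6·b_k - 2·5^k = 6·(2·5^k - 4·6^(k - 1)) - 2·5^k = 2·5^(k + 1) - 4·6^k = 2·5^(k+1) - 4·6^((k+1) - 1),
which is the claimed formula at m = k+1.
This completes the induction.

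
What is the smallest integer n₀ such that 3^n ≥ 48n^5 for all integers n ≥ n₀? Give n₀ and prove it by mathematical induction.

At n = 16: 43046721 < 50331648, so the inequality fails and n₀ ≥ 17. We prove 3^n ≥ 48n^5 for all n ≥ 17.
Base case (n = 17): 3^n = 129140163 and 48n^5 = 68153136, so 129140163 ≥ 68153136.
For the inductive step, assume it holds for an arbitrary k ≥ 17, so 3^k ≥ 48k^5.
Then 3^(k + 1) = 3·(3^k) ≥ 3·(48k^5).
Also, for k ≥ 17 we have 3·(48k^5) ≥ 48(k+1)^5, since 3 ≥ (1 + 1/k)^5 for all k ≥ 17.
Combining, 3^(k + 1) ≥ 48(k+1)^5.
By the principle of mathematical induction, the result holds for all n ≥ 17.
Hence the smallest such n₀ is 17.

n₀ = 17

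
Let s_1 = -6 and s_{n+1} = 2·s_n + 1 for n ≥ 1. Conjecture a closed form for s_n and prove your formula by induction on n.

Computing the first terms: s_1 = -6, s_2 = -11, s_3 = -21. This suggests s_n = -5·2^(n - 1) - 1.
For the base case n = 1: the formula gives -6 = -6 = s_1.
Suppose the result is true for n = r, so s_r = -5·2^(r - 1) - 1.
Then s_{r+1} = 2·s_r + 1 = 2·(-5·2^(r - 1) - 1) + 1 = -5·2^r - 1 = -5·2^((r+1) - 1) - 1,
which is the claimed formula at n = r+1.
Hence, by induction on n, the claim holds for every n ≥ 1.

s_n = -5·2^(n - 1) - 1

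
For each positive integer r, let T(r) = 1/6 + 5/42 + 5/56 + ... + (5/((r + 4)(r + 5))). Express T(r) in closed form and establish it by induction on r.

We claim T(r) = r/(r + 5) for all r ≥ 1.
Base case (r = 1): T(1) = 1/6, and the closed form gives 1/6. They agree.
Inductive step: suppose the statement holds for some p ≥ 1, so T(p) = p/(p + 5).
Then T(p+1) = T(p) + (5/((p + 5)(p + 6))) = (p/(p + 5)) + (5/((p + 5)(p + 6))).
Simplifying, T(p+1) = (p + 1)/(p + 6) = (p+1)/((p+1) + 5),
which is the closed form with r = p+1.
This completes the induction.

T(r) = r/(r + 5)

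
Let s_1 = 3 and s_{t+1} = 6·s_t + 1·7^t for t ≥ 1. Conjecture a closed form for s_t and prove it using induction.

Computing the first terms: s_1 = 3, s_2 = 25, s_3 = 199. This suggests s_t = -4·6^(t - 1) + 7^t.
Base case (t = 1): the formula gives 3 = 3 = s_1.
Inductive step: suppose the statement holds for some m ≥ 1, so s_m = -4·6^(m - 1) + 7^m.
Then s_{m+1} = 6·s_m + 1·7^m = 6·(-4·6^(m - 1) + 7^m) + 1·7^m = -4·6^m + 7^(m + 1) = -4·6^((m+1) - 1) + 7^(m+1),
which is the claimed formula at t = m+1.
By induction, the statement is established for all t ≥ 1.

s_t = -4·6^(t - 1) + 7^t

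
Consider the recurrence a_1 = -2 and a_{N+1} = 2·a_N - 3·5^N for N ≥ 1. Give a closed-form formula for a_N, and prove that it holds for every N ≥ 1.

Computing the first terms: a_1 = -2, a_2 = -19, a_3 = -113. This suggests a_N = 3·2^(N - 1) - 5^N.
When N = 1: the formula gives -2 = -2 = a_1.
Suppose the result is true for N = m, so a_m = 3·2^(m - 1) - 5^m.
Then a_{m+1} = 2·a_m - 3·5^m = 2·(3·2^(m - 1) - 5^m) - 3·5^m = 3·2^m - 5^(m + 1) = 3·2^((m+1) - 1) - 5^(m+1),
which is the claimed formula at N = m+1.
This completes the induction.

a_N = 3·2^(N - 1) - 5^N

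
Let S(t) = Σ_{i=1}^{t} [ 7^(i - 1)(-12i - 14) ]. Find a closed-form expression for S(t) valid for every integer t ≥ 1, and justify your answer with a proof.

S(t) = -2·7^t(t + 1) + 2

We claim S(t) = -2·7^t(t + 1) + 2 for all t ≥ 1.
Base step (t = 1): S(1) = -26, and the closed form gives -26. They agree.
For the inductive step, assume it holds for an arbitrary i ≥ 1, so S(i) = -2·7^i(i + 1) + 2.
Then S(i+1) = S(i) + (7^i(-12i - 26)) = (-2·7^i(i + 1) + 2) + (7^i(-12i - 26)).
Simplifying, S(i+1) = -14·7^i·i - 28·7^i + 2 = -2·7^(i+1)((i+1) + 1) + 2,
which is the closed form with t = i+1.
By the principle of mathematical induction, the result holds for all t ≥ 1.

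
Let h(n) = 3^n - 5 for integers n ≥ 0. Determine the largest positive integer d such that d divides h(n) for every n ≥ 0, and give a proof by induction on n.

Computing the first values: h(0) = -4 and h(1) = -2; gcd(-4, -2) = 2, so d ≤ 2.
We prove 2 | 3^n - 5 for all n ≥ 0 by induction on n.
Base case (n = 0): h(0) = -4 = 2·(-2), so 2 | h(0).
Inductive step: assume the claim holds for n = m, i.e. 2 | h(m). Then
h(m+1) = 3^(m+1) - 5 = 3·(3^m - 5) + 10 = 3·h(m) + 10. The first term is divisible by 2 by the inductive hypothesis, and 10 is divisible by 2. Hence 2 | h(m+1).
This completes the induction.
Therefore the largest such d is 2.

d = 2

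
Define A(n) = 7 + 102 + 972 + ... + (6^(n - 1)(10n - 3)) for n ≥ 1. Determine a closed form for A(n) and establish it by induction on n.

A(n) = 6^n(2n - 1) + 1

We claim A(n) = 6^n(2n - 1) + 1 for all n ≥ 1.
When n = 1: A(1) = 7, and the closed form gives 7. They agree.
For the inductive step, assume it holds for an arbitrary k ≥ 1, so A(k) = 6^k(2k - 1) + 1.
Then A(k+1) = A(k) + (6^k(10k + 7)) = (6^k(2k - 1) + 1) + (6^k(10k + 7)).
Simplifying, A(k+1) = 12·6^k·k + 6·6^k + 1 = 6^(k+1)(2(k+1) - 1) + 1,
which is the closed form with n = k+1.
Hence, by induction on n, the claim holds for every n ≥ 1.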